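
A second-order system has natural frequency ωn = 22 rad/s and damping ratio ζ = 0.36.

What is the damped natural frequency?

ωd = ωn√(1 - ζ²) = 22√(1 - 0.36²) = 20.52 rad/s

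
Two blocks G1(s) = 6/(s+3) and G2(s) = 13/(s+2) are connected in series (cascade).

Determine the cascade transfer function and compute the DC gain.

Series: multiply transfer functions. G_eq = 6/(s+3) × 13/(s+2) = 78/((s+3)(s+2)). DC gain = 78/(3×2) = 13.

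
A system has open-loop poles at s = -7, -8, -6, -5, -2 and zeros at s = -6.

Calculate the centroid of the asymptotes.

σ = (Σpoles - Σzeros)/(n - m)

σ = (Σpoles - Σzeros)/(n - m) = (-28 - (-6))/(5 - 1) = -22/4 = -5.5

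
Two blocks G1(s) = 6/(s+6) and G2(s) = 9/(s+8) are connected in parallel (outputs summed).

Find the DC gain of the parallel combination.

Parallel: G_eq = G1 + G2. DC gain = G1(0) + G2(0) = 6/6 + 9/8 = 1 + 1.125 = 2.125.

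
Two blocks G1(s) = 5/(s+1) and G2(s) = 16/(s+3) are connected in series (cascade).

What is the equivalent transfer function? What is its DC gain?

Series: multiply transfer functions. G_eq = 5/(s+1) × 16/(s+3) = 80/((s+1)(s+3)). DC gain = 80/(1×3) = 26.6667.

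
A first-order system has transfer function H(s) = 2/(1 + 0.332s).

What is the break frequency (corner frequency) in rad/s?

Corner frequency = 1/τ = 1/0.332 = 3.012 rad/s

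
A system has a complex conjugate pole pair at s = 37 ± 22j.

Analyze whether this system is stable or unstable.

Real part of poles is 37 (> 0, right half-plane). Unstable.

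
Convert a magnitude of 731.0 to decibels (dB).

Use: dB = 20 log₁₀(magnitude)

dB = 20 log₁₀(731.0) = 57.3 dB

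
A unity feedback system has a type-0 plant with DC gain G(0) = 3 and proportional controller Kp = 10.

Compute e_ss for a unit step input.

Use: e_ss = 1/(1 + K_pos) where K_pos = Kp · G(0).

K_pos = Kp · G(0) = 10 × 3 = 30. e_ss = 1/(1 + 30) = 0.0323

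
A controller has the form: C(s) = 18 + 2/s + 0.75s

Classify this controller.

This is a Proportional-Integral-Derivative (PID) controller.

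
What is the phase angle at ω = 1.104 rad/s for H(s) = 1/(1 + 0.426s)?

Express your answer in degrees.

Phase = -arctan(ωτ) = -arctan(1.104 × 0.426) = -25.2°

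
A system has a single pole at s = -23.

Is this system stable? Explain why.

Pole at s = -23 is in the left half-plane. Stable.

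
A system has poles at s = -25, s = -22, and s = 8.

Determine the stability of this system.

Pole(s) at s = 8 are not in the left half-plane. System is unstable.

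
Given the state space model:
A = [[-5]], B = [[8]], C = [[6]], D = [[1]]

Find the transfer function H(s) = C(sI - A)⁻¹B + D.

(sI - A)⁻¹ = 1/(s + 5). H(s) = 6×8/(s + 5) + 1 = (s + 53)/(s + 5).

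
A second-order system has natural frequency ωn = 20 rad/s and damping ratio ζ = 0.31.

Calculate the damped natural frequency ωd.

ωd = ωn√(1 - ζ²) = 20√(1 - 0.31²) = 19.01 rad/s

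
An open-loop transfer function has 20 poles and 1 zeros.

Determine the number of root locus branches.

Root locus has n branches where n = number of poles = 20.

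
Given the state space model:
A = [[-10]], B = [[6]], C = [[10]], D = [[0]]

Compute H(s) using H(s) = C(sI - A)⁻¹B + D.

(sI - A)⁻¹ = 1/(s + 10). H(s) = 10 × 6/(s + 10) + 0 = 60/(s + 10).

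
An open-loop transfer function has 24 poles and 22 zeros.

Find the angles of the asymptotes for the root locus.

n - m = 24 - 22 = 2. Angles: θk = (2k + 1)·180°/2 = 90°, 270°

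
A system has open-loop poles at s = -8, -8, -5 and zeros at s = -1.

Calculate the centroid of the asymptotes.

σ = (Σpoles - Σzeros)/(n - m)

σ = (Σpoles - Σzeros)/(n - m) = (-21 - (-1))/(3 - 1) = -20/2 = -10.0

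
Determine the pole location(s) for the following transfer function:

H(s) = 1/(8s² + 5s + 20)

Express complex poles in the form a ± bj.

Discriminant = 5² - 4×8×20 = 25 - 640 = -615 < 0, so the poles are a complex conjugate pair s = (-5 ± j√615)/(2×8). Real part = -5/(2×8) = -5/16 = -0.3125; imaginary part = ±√615/(2×8) ≈ 1.5499. Poles: s = -0.3125 ± 1.5499j.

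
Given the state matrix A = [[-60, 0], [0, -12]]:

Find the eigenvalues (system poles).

For diagonal matrix, eigenvalues are diagonal entries: λ₁ = -60, λ₂ = -12.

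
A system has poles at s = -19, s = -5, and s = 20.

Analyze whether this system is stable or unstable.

Pole(s) at s = 20 are not in the left half-plane. System is unstable.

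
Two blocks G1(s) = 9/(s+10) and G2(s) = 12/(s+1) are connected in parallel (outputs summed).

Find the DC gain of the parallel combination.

Parallel: G_eq = G1 + G2. DC gain = G1(0) + G2(0) = 9/10 + 12/1 = 0.9 + 12 = 12.9.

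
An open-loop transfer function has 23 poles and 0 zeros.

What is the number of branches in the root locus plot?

Root locus has n branches where n = number of poles = 23.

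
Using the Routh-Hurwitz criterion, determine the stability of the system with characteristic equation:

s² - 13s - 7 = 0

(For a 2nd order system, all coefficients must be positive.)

Coefficients: 1, -13, -7. b=-13, c=-7 not positive, so system is unstable.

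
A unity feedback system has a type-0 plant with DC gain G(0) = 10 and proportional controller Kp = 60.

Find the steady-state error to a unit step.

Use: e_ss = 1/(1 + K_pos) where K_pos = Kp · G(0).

K_pos = Kp · G(0) = 60 × 10 = 600. e_ss = 1/(1 + 600) = 0.0017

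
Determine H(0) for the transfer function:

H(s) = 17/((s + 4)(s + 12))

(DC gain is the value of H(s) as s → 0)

DC gain = H(0) = 17/(4 × 12) = 17/48 = 0.3542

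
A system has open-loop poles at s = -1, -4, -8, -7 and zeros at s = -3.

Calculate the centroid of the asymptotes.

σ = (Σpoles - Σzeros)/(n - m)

σ = (Σpoles - Σzeros)/(n - m) = (-20 - (-3))/(4 - 1) = -17/3 = -5.67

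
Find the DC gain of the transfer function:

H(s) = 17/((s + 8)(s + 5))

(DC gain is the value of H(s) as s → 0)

DC gain = H(0) = 17/(8 × 5) = 17/40 = 0.425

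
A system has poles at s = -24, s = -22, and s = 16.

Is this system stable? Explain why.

Pole(s) at s = 16 are not in the left half-plane. System is unstable.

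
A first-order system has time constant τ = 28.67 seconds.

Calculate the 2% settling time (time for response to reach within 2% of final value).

For first-order system, 2% settling time ≈ 4τ = 4 × 28.67 = 114.68 s.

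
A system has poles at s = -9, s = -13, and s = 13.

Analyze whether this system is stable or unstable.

Pole(s) at s = 13 are not in the left half-plane. System is unstable.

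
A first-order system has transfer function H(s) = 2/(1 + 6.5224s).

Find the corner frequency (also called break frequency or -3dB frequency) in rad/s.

Corner frequency = 1/τ = 1/6.5224 = 0.153 rad/s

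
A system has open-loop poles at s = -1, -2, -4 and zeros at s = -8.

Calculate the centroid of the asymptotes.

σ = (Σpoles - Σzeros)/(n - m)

σ = (Σpoles - Σzeros)/(n - m) = (-7 - (-8))/(3 - 1) = 1/2 = 0.5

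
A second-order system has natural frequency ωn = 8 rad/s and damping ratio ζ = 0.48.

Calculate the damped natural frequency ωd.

ωd = ωn√(1 - ζ²) = 8√(1 - 0.48²) = 7.02 rad/s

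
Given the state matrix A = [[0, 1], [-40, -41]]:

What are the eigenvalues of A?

det(A - λI) = λ² - (-41)λ + 40 = (λ - (-40))(λ - (-1)). Eigenvalues: -40, -1.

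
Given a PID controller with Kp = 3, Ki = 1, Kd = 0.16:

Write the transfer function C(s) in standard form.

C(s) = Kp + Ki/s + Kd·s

Substituting values: C(s) = 3 + 1/s + 0.16s = (0.16s² + 3s + 1)/s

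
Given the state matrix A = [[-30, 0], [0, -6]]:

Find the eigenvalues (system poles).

For diagonal matrix, eigenvalues are diagonal entries: λ₁ = -30, λ₂ = -6.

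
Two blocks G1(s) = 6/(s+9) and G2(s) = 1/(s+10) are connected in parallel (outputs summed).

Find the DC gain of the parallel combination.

Parallel: G_eq = G1 + G2. DC gain = G1(0) + G2(0) = 6/9 + 1/10 = 0.6667 + 0.1 = 0.7667.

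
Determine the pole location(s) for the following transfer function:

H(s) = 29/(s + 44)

Pole is where denominator = 0: s + 44 = 0, so s = -44.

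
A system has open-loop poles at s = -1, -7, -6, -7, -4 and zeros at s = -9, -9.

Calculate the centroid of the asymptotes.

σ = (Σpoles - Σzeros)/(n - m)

σ = (Σpoles - Σzeros)/(n - m) = (-25 - (-18))/(5 - 2) = -7/3 = -2.33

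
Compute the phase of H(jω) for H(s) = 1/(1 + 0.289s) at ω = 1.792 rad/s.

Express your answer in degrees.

Phase = -arctan(ωτ) = -arctan(1.792 × 0.289) = -27.4°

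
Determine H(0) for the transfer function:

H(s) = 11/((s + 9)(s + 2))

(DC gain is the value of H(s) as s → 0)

DC gain = H(0) = 11/(9 × 2) = 11/18 = 0.6111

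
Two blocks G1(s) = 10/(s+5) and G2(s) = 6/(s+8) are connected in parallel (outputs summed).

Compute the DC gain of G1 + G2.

Parallel: G_eq = G1 + G2. DC gain = G1(0) + G2(0) = 10/5 + 6/8 = 2 + 0.75 = 2.75.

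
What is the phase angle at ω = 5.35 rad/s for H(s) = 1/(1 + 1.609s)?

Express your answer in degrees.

Phase = -arctan(ωτ) = -arctan(5.35 × 1.609) = -83.4°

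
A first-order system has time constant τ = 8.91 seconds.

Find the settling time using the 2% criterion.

For first-order system, 2% settling time ≈ 4τ = 4 × 8.91 = 35.64 s.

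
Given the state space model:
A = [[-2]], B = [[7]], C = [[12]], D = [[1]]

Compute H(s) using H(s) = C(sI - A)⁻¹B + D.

(sI - A)⁻¹ = 1/(s + 2). H(s) = 12×7/(s + 2) + 1 = (s + 86)/(s + 2).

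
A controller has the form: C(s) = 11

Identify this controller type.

This is a Proportional (P) controller.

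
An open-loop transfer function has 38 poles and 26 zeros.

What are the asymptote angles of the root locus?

n - m = 38 - 26 = 12. Angles: θk = (2k + 1)·180°/12 = 15°, 45°, 75°, 105°, 135°, 165°, 195°, 225°, 255°, 285°, 315°, 345°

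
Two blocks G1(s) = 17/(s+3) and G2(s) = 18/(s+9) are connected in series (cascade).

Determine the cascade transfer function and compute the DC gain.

Series: multiply transfer functions. G_eq = 17/(s+3) × 18/(s+9) = 306/((s+3)(s+9)). DC gain = 306/(3×9) = 11.3333.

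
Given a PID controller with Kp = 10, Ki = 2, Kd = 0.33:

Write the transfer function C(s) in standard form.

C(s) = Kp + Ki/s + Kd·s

Substituting values: C(s) = 10 + 2/s + 0.33s = (0.33s² + 10s + 2)/s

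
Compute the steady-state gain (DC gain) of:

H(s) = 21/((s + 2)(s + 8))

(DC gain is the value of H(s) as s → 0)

DC gain = H(0) = 21/(2 × 8) = 21/16 = 1.3125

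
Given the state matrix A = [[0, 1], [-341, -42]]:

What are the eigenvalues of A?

det(A - λI) = λ² - (-42)λ + 341 = (λ - (-31))(λ - (-11)). Eigenvalues: -31, -11.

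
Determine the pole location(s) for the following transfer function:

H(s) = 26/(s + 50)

Pole is where denominator = 0: s + 50 = 0, so s = -50.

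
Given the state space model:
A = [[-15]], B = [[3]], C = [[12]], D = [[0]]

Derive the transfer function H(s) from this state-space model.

(sI - A)⁻¹ = 1/(s + 15). H(s) = 12 × 3/(s + 15) + 0 = 36/(s + 15).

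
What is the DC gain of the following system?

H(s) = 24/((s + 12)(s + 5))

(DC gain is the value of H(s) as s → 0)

DC gain = H(0) = 24/(12 × 5) = 24/60 = 0.4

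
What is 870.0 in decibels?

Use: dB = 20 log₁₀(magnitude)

dB = 20 log₁₀(870.0) = 58.8 dB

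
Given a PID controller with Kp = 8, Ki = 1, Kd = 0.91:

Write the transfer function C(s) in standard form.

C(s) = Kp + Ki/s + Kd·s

Substituting values: C(s) = 8 + 1/s + 0.91s = (0.91s² + 8s + 1)/s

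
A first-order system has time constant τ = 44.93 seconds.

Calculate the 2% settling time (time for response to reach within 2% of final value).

For first-order system, 2% settling time ≈ 4τ = 4 × 44.93 = 179.72 s.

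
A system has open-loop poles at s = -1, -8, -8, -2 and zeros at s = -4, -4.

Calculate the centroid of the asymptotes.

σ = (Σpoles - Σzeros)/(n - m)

σ = (Σpoles - Σzeros)/(n - m) = (-19 - (-8))/(4 - 2) = -11/2 = -5.5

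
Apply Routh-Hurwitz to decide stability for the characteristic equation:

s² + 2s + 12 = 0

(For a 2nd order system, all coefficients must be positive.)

Coefficients: 1, 2, 12. All positive, so system is stable.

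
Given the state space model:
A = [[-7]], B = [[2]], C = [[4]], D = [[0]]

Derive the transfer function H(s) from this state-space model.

(sI - A)⁻¹ = 1/(s + 7). H(s) = 4 × 2/(s + 7) + 0 = 8/(s + 7).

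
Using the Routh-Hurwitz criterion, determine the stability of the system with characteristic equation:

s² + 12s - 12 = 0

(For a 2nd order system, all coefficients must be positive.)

Coefficients: 1, 12, -12. c=-12 not positive, so system is unstable.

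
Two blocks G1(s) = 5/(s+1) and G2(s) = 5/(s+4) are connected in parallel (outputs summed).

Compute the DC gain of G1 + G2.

Parallel: G_eq = G1 + G2. DC gain = G1(0) + G2(0) = 5/1 + 5/4 = 5 + 1.25 = 6.25.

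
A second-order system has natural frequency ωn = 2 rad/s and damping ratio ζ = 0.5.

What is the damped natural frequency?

ωd = ωn√(1 - ζ²) = 2√(1 - 0.5²) = 1.73 rad/s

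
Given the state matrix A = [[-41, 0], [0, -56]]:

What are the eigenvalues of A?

For diagonal matrix, eigenvalues are diagonal entries: λ₁ = -41, λ₂ = -56.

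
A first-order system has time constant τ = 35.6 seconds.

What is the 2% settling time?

For first-order system, 2% settling time ≈ 4τ = 4 × 35.6 = 142.4 s.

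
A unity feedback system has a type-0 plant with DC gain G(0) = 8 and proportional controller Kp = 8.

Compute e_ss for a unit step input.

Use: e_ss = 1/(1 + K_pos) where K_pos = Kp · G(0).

K_pos = Kp · G(0) = 8 × 8 = 64. e_ss = 1/(1 + 64) = 0.0154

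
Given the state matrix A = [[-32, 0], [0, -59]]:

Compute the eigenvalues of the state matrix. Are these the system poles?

For diagonal matrix, eigenvalues are diagonal entries: λ₁ = -32, λ₂ = -59. Eigenvalues of A = system poles.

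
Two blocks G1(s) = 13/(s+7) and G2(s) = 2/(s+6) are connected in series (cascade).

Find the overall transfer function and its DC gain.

Series: multiply transfer functions. G_eq = 13/(s+7) × 2/(s+6) = 26/((s+7)(s+6)). DC gain = 26/(7×6) = 0.6190.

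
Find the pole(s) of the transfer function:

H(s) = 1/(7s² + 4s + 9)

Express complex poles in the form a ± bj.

Discriminant = 4² - 4×7×9 = 16 - 252 = -236 < 0, so the poles are a complex conjugate pair s = (-4 ± j√236)/(2×7). Real part = -4/(2×7) = -4/14 ≈ -0.2857; imaginary part = ±√236/(2×7) ≈ 1.0973. Poles: s = -0.2857 ± 1.0973j.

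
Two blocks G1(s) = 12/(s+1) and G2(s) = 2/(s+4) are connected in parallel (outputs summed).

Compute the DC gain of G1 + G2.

Parallel: G_eq = G1 + G2. DC gain = G1(0) + G2(0) = 12/1 + 2/4 = 12 + 0.5 = 12.5.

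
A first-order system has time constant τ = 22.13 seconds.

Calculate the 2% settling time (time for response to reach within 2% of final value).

For first-order system, 2% settling time ≈ 4τ = 4 × 22.13 = 88.52 s.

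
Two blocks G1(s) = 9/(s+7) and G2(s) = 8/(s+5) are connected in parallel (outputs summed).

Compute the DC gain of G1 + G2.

Parallel: G_eq = G1 + G2. DC gain = G1(0) + G2(0) = 9/7 + 8/5 = 1.2857 + 1.6 = 2.8857.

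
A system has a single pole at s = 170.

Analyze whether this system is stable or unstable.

Pole at s = 170 is in the right half-plane. Unstable.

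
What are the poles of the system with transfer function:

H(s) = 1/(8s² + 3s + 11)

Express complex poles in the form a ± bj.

Discriminant = 3² - 4×8×11 = 9 - 352 = -343 < 0, so the poles are a complex conjugate pair s = (-3 ± j√343)/(2×8). Real part = -3/(2×8) = -3/16 = -0.1875; imaginary part = ±√343/(2×8) ≈ 1.1575. Poles: s = -0.1875 ± 1.1575j.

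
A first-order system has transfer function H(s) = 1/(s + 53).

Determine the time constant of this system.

For H(s) = 1/(s + 1/τ), the pole is at -1/τ = -53, so τ = 1/53 = 0.0189 s.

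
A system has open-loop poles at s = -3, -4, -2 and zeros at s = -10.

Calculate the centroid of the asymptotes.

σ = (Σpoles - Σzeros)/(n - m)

σ = (Σpoles - Σzeros)/(n - m) = (-9 - (-10))/(3 - 1) = 1/2 = 0.5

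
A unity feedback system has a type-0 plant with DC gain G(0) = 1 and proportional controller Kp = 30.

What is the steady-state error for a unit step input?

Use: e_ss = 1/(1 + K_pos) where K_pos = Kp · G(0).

K_pos = Kp · G(0) = 30 × 1 = 30. e_ss = 1/(1 + 30) = 0.0323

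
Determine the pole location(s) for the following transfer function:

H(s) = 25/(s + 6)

Pole is where denominator = 0: s + 6 = 0, so s = -6.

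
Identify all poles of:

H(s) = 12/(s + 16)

Pole is where denominator = 0: s + 16 = 0, so s = -16.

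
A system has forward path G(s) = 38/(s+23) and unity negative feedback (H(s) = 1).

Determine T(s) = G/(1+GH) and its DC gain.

T(s) = G/(1+GH) = [38/(s+23)] / [1 + 38/(s+23)] = 38/(s+23+38) = 38/(s+61). DC gain = 38/61 = 0.6230.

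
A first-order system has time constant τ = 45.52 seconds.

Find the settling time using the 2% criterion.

For first-order system, 2% settling time ≈ 4τ = 4 × 45.52 = 182.08 s.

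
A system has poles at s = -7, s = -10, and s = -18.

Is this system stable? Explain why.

All poles are in the left half-plane. System is stable.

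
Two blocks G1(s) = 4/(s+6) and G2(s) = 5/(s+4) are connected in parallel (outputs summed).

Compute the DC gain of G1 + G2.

Parallel: G_eq = G1 + G2. DC gain = G1(0) + G2(0) = 4/6 + 5/4 = 0.6667 + 1.25 = 1.9167.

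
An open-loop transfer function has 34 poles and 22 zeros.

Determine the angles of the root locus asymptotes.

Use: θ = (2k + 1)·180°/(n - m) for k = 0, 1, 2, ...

n - m = 34 - 22 = 12. Angles: θk = (2k + 1)·180°/12 = 15°, 45°, 75°, 105°, 135°, 165°, 195°, 225°, 255°, 285°, 315°, 345°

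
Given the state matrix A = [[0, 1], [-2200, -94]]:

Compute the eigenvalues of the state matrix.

det(A - λI) = λ² - (-94)λ + 2200 = (λ - (-50))(λ - (-44)). Eigenvalues: -50, -44.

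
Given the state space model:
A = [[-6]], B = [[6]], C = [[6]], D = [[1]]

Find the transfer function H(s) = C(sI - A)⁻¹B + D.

(sI - A)⁻¹ = 1/(s + 6). H(s) = 6×6/(s + 6) + 1 = (s + 42)/(s + 6).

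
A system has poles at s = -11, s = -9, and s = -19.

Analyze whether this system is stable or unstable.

All poles are in the left half-plane. System is stable.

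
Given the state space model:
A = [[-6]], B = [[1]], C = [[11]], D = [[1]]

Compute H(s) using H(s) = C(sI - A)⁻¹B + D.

(sI - A)⁻¹ = 1/(s + 6). H(s) = 11×1/(s + 6) + 1 = (s + 17)/(s + 6).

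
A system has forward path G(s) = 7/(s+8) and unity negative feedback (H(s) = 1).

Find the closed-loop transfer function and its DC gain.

T(s) = G/(1+GH) = [7/(s+8)] / [1 + 7/(s+8)] = 7/(s+8+7) = 7/(s+15). DC gain = 7/15 = 0.4667.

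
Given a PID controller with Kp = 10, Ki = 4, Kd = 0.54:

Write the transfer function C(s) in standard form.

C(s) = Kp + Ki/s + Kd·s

Substituting values: C(s) = 10 + 4/s + 0.54s = (0.54s² + 10s + 4)/s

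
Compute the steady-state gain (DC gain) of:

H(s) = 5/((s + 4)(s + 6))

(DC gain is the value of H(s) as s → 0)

DC gain = H(0) = 5/(4 × 6) = 5/24 = 0.2083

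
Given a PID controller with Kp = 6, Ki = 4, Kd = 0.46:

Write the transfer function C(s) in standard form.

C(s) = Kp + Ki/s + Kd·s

Substituting values: C(s) = 6 + 4/s + 0.46s = (0.46s² + 6s + 4)/s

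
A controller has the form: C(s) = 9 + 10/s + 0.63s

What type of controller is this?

This is a Proportional-Integral-Derivative (PID) controller.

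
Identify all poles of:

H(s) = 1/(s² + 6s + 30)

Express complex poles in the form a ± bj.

Discriminant = 6² - 4×1×30 = 36 - 120 = -84 < 0, so the poles are a complex conjugate pair s = (-6 ± j√84)/(2×1). Real part = -6/(2×1) = -6/2 = -3; imaginary part = ±√84/(2×1) ≈ 4.5826. Poles: s = -3 ± 4.5826j.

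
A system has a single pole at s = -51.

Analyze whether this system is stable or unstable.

Pole at s = -51 is in the left half-plane. Stable.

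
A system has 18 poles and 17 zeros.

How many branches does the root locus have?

Root locus has n branches where n = number of poles = 18.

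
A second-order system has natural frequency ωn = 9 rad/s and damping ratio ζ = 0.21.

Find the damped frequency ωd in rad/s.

ωd = ωn√(1 - ζ²) = 9√(1 - 0.21²) = 8.8 rad/s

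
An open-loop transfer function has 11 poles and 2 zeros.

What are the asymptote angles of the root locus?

n - m = 11 - 2 = 9. Angles: θk = (2k + 1)·180°/9 = 20°, 60°, 100°, 140°, 180°, 220°, 260°, 300°, 340°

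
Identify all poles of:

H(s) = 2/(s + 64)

Pole is where denominator = 0: s + 64 = 0, so s = -64.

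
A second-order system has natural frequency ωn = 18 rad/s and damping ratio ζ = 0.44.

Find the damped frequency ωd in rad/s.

ωd = ωn√(1 - ζ²) = 18√(1 - 0.44²) = 16.16 rad/s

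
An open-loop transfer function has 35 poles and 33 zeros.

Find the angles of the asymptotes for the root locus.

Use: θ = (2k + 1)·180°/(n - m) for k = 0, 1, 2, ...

n - m = 35 - 33 = 2. Angles: θk = (2k + 1)·180°/2 = 90°, 270°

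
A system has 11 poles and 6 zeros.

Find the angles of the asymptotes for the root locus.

n - m = 11 - 6 = 5. Angles: θk = (2k + 1)·180°/5 = 36°, 108°, 180°, 252°, 324°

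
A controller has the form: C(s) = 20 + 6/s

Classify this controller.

This is a Proportional-Integral (PI) controller.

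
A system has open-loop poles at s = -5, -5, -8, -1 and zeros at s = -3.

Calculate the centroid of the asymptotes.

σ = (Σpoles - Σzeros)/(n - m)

σ = (Σpoles - Σzeros)/(n - m) = (-19 - (-3))/(4 - 1) = -16/3 = -5.33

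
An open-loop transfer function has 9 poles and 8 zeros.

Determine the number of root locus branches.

Root locus has n branches where n = number of poles = 9.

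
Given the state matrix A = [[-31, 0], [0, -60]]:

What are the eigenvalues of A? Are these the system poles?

For diagonal matrix, eigenvalues are diagonal entries: λ₁ = -31, λ₂ = -60. Eigenvalues of A = system poles.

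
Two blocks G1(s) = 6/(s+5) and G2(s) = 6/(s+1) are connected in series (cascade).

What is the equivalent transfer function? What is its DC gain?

Series: multiply transfer functions. G_eq = 6/(s+5) × 6/(s+1) = 36/((s+5)(s+1)). DC gain = 36/(5×1) = 7.2.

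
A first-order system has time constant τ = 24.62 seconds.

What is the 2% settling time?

For first-order system, 2% settling time ≈ 4τ = 4 × 24.62 = 98.48 s.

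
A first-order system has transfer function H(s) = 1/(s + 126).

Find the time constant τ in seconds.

For H(s) = 1/(s + 1/τ), the pole is at -1/τ = -126, so τ = 1/126 = 0.0079 s.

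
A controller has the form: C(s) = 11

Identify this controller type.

This is a Proportional (P) controller.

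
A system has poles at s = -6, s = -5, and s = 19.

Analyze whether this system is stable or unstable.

Pole(s) at s = 19 are not in the left half-plane. System is unstable.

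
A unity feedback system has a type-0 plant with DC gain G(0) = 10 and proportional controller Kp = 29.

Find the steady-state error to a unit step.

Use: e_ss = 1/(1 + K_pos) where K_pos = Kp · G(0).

K_pos = Kp · G(0) = 29 × 10 = 290. e_ss = 1/(1 + 290) = 0.0034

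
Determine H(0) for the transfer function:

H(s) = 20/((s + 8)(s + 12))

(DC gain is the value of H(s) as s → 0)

DC gain = H(0) = 20/(8 × 12) = 20/96 = 0.2083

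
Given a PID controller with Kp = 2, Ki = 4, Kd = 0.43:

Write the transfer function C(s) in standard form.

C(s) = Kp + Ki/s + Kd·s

Substituting values: C(s) = 2 + 4/s + 0.43s = (0.43s² + 2s + 4)/s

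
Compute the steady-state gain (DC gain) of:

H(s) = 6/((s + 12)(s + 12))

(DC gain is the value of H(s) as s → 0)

DC gain = H(0) = 6/(12 × 12) = 6/144 = 0.0417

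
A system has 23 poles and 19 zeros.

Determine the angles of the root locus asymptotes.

n - m = 23 - 19 = 4. Angles: θk = (2k + 1)·180°/4 = 45°, 135°, 225°, 315°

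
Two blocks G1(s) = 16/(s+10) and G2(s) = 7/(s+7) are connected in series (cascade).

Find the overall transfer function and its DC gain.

Series: multiply transfer functions. G_eq = 16/(s+10) × 7/(s+7) = 112/((s+10)(s+7)). DC gain = 112/(10×7) = 1.6.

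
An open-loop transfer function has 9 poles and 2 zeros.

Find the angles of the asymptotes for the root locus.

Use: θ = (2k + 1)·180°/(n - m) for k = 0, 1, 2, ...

n - m = 9 - 2 = 7. Angles: θk = (2k + 1)·180°/7 = 25.71°, 77.14°, 128.57°, 180°, 231.43°, 282.86°, 334.29°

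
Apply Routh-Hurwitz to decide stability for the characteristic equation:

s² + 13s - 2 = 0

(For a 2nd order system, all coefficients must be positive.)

Coefficients: 1, 13, -2. c=-2 not positive, so system is unstable.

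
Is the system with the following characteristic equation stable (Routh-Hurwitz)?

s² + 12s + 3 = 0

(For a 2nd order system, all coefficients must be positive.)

Coefficients: 1, 12, 3. All positive, so system is stable.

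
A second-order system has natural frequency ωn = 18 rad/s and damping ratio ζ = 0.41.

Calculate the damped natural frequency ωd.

ωd = ωn√(1 - ζ²) = 18√(1 - 0.41²) = 16.42 rad/s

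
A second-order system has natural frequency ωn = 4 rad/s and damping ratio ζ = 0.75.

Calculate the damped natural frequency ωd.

ωd = ωn√(1 - ζ²) = 4√(1 - 0.75²) = 2.65 rad/s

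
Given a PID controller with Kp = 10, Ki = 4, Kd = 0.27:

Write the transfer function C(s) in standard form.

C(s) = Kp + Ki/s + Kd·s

Substituting values: C(s) = 10 + 4/s + 0.27s = (0.27s² + 10s + 4)/s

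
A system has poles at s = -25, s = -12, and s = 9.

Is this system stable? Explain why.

Pole(s) at s = 9 are not in the left half-plane. System is unstable.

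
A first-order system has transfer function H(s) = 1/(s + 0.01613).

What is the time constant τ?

For H(s) = 1/(s + 1/τ), the pole is at -1/τ = -0.01613, so τ = 1/0.01613 = 62 s.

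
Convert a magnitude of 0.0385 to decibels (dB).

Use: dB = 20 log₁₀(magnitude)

dB = 20 log₁₀(0.0385) = -28.3 dB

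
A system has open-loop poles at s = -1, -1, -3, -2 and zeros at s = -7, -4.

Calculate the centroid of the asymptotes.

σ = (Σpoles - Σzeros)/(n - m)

σ = (Σpoles - Σzeros)/(n - m) = (-7 - (-11))/(4 - 2) = 4/2 = 2.0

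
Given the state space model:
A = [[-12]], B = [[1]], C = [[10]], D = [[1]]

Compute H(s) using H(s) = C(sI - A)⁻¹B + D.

(sI - A)⁻¹ = 1/(s + 12). H(s) = 10×1/(s + 12) + 1 = (s + 22)/(s + 12).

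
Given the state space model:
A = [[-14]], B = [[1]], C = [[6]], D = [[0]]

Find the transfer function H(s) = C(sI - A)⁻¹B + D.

(sI - A)⁻¹ = 1/(s + 14). H(s) = 6 × 1/(s + 14) + 0 = 6/(s + 14).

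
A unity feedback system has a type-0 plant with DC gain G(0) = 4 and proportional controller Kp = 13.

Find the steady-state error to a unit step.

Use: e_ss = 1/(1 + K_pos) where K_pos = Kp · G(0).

K_pos = Kp · G(0) = 13 × 4 = 52. e_ss = 1/(1 + 52) = 0.0189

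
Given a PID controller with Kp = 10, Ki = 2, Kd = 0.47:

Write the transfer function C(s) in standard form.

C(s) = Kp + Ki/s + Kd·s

Substituting values: C(s) = 10 + 2/s + 0.47s = (0.47s² + 10s + 2)/s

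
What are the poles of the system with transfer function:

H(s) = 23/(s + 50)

Pole is where denominator = 0: s + 50 = 0, so s = -50.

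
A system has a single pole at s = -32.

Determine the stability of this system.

Pole at s = -32 is in the left half-plane. Stable.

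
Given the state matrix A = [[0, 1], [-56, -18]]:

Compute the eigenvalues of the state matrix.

det(A - λI) = λ² - (-18)λ + 56 = (λ - (-14))(λ - (-4)). Eigenvalues: -14, -4.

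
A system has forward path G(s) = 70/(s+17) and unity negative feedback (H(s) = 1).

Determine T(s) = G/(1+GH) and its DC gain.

T(s) = G/(1+GH) = [70/(s+17)] / [1 + 70/(s+17)] = 70/(s+17+70) = 70/(s+87). DC gain = 70/87 = 0.8046.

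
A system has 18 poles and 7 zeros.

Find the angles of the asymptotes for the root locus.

n - m = 18 - 7 = 11. Angles: θk = (2k + 1)·180°/11 = 16.36°, 49.09°, 81.82°, 114.55°, 147.27°, 180°, 212.73°, 245.45°, 278.18°, 310.91°, 343.64°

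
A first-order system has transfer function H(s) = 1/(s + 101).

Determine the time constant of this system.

For H(s) = 1/(s + 1/τ), the pole is at -1/τ = -101, so τ = 1/101 = 0.0099 s.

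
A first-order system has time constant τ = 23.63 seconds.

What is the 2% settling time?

For first-order system, 2% settling time ≈ 4τ = 4 × 23.63 = 94.52 s.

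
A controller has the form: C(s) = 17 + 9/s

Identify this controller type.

This is a Proportional-Integral (PI) controller.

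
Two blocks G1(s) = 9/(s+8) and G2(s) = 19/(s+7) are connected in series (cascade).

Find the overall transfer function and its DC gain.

Series: multiply transfer functions. G_eq = 9/(s+8) × 19/(s+7) = 171/((s+8)(s+7)). DC gain = 171/(8×7) = 3.0536.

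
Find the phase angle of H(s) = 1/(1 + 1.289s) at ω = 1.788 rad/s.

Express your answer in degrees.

Phase = -arctan(ωτ) = -arctan(1.788 × 1.289) = -66.5°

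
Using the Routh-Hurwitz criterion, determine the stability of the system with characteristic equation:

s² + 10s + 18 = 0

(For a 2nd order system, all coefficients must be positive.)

Coefficients: 1, 10, 18. All positive, so system is stable.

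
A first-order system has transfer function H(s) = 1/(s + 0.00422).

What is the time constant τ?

For H(s) = 1/(s + 1/τ), the pole is at -1/τ = -0.00422, so τ = 1/0.00422 = 237 s.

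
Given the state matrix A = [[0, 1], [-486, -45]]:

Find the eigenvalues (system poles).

det(A - λI) = λ² - (-45)λ + 486 = (λ - (-18))(λ - (-27)). Eigenvalues: -18, -27.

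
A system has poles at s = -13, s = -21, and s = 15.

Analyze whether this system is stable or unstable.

Pole(s) at s = 15 are not in the left half-plane. System is unstable.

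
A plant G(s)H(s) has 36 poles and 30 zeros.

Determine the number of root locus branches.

Root locus has n branches where n = number of poles = 36.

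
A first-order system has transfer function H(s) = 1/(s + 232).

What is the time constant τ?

For H(s) = 1/(s + 1/τ), the pole is at -1/τ = -232, so τ = 1/232 = 0.0043 s.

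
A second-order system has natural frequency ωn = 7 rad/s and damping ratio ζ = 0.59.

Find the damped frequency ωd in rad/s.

ωd = ωn√(1 - ζ²) = 7√(1 - 0.59²) = 5.65 rad/s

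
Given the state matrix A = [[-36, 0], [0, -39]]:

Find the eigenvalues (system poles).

For diagonal matrix, eigenvalues are diagonal entries: λ₁ = -36, λ₂ = -39.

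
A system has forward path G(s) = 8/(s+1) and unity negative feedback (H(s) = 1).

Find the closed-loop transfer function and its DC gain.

T(s) = G/(1+GH) = [8/(s+1)] / [1 + 8/(s+1)] = 8/(s+1+8) = 8/(s+9). DC gain = 8/9 = 0.8889.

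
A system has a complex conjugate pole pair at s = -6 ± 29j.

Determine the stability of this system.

Real part of poles is -6 (< 0, left half-plane). Stable.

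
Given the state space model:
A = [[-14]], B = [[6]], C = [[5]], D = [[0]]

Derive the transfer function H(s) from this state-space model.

(sI - A)⁻¹ = 1/(s + 14). H(s) = 5 × 6/(s + 14) + 0 = 30/(s + 14).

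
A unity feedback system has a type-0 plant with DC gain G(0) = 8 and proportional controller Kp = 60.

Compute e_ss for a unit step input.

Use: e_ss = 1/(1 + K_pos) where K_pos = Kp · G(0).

K_pos = Kp · G(0) = 60 × 8 = 480. e_ss = 1/(1 + 480) = 0.0021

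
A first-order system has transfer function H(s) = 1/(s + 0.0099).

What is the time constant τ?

For H(s) = 1/(s + 1/τ), the pole is at -1/τ = -0.0099, so τ = 1/0.0099 = 101 s.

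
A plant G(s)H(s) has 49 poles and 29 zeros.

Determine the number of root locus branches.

Root locus has n branches where n = number of poles = 49.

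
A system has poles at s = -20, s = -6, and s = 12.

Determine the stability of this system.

Pole(s) at s = 12 are not in the left half-plane. System is unstable.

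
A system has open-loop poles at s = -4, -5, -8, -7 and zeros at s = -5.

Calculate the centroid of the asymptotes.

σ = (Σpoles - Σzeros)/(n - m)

σ = (Σpoles - Σzeros)/(n - m) = (-24 - (-5))/(4 - 1) = -19/3 = -6.33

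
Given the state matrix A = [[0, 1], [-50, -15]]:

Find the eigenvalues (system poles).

det(A - λI) = λ² - (-15)λ + 50 = (λ - (-10))(λ - (-5)). Eigenvalues: -10, -5.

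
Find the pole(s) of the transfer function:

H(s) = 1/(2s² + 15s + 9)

Discriminant = 15² - 4×2×9 = 225 - 72 = 153 > 0, so two distinct real poles. Using quadratic formula: s = (-15 ± √153)/(2×2) = (-15 ± √153)/4, with √153 ≈ 12.3693. s₁ ≈ -0.6577, s₂ ≈ -6.8423. Poles: s₁ = -0.6577, s₂ = -6.8423.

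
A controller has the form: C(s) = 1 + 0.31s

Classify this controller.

This is a Proportional-Derivative (PD) controller.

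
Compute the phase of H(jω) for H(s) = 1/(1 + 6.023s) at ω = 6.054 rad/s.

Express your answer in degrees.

Phase = -arctan(ωτ) = -arctan(6.054 × 6.023) = -88.4°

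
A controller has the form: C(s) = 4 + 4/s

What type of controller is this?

This is a Proportional-Integral (PI) controller.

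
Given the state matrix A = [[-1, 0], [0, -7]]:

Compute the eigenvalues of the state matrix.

For diagonal matrix, eigenvalues are diagonal entries: λ₁ = -1, λ₂ = -7.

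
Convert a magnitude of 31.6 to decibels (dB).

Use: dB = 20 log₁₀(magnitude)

dB = 20 log₁₀(31.6) = 30.0 dB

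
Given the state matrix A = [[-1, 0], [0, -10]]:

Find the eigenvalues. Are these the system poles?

For diagonal matrix, eigenvalues are diagonal entries: λ₁ = -1, λ₂ = -10. Eigenvalues of A = system poles.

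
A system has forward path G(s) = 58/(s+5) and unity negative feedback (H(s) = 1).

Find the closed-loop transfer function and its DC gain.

T(s) = G/(1+GH) = [58/(s+5)] / [1 + 58/(s+5)] = 58/(s+5+58) = 58/(s+63). DC gain = 58/63 = 0.9206.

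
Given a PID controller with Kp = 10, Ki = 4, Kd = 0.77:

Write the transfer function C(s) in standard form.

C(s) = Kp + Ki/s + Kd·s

Substituting values: C(s) = 10 + 4/s + 0.77s = (0.77s² + 10s + 4)/s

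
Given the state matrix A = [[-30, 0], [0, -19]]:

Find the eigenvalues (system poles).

For diagonal matrix, eigenvalues are diagonal entries: λ₁ = -30, λ₂ = -19.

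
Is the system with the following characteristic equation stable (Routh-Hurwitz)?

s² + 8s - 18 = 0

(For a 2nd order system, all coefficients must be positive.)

Coefficients: 1, 8, -18. c=-18 not positive, so system is unstable.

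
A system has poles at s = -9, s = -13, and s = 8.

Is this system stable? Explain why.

Pole(s) at s = 8 are not in the left half-plane. System is unstable.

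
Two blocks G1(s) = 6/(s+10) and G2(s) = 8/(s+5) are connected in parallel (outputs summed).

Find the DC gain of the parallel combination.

Parallel: G_eq = G1 + G2. DC gain = G1(0) + G2(0) = 6/10 + 8/5 = 0.6 + 1.6 = 2.2.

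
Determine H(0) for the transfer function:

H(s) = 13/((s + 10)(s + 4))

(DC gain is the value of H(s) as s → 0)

DC gain = H(0) = 13/(10 × 4) = 13/40 = 0.325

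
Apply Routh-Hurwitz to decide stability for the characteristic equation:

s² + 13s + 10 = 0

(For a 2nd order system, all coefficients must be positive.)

Coefficients: 1, 13, 10. All positive, so system is stable.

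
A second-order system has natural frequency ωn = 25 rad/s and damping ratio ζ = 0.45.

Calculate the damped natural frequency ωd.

ωd = ωn√(1 - ζ²) = 25√(1 - 0.45²) = 22.33 rad/s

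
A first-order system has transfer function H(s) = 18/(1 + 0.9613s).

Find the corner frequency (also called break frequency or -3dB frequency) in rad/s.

Corner frequency = 1/τ = 1/0.9613 = 1.04 rad/s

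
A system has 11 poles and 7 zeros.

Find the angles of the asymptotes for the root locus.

n - m = 11 - 7 = 4. Angles: θk = (2k + 1)·180°/4 = 45°, 135°, 225°, 315°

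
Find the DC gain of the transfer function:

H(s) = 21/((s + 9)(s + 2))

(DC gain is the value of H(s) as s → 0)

DC gain = H(0) = 21/(9 × 2) = 21/18 = 1.1667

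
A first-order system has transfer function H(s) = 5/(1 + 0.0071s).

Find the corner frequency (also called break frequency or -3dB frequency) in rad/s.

Corner frequency = 1/τ = 1/0.0071 = 140.845 rad/s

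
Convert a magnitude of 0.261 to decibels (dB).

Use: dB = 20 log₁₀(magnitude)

dB = 20 log₁₀(0.261) = -11.7 dB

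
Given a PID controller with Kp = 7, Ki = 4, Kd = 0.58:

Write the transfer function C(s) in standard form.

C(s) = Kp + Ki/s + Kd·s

Substituting values: C(s) = 7 + 4/s + 0.58s = (0.58s² + 7s + 4)/s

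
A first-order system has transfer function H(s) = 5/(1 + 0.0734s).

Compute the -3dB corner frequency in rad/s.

Corner frequency = 1/τ = 1/0.0734 = 13.624 rad/s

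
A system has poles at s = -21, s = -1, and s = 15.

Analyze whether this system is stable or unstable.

Pole(s) at s = 15 are not in the left half-plane. System is unstable.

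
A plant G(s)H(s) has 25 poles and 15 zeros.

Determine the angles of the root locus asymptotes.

n - m = 25 - 15 = 10. Angles: θk = (2k + 1)·180°/10 = 18°, 54°, 90°, 126°, 162°, 198°, 234°, 270°, 306°, 342°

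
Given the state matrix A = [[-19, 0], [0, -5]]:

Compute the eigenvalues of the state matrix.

For diagonal matrix, eigenvalues are diagonal entries: λ₁ = -19, λ₂ = -5.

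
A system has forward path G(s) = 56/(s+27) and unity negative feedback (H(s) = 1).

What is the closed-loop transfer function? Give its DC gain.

T(s) = G/(1+GH) = [56/(s+27)] / [1 + 56/(s+27)] = 56/(s+27+56) = 56/(s+83). DC gain = 56/83 = 0.6747.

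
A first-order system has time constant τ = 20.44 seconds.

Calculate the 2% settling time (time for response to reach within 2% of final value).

For first-order system, 2% settling time ≈ 4τ = 4 × 20.44 = 81.76 s.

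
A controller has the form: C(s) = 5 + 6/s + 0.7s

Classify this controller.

This is a Proportional-Integral-Derivative (PID) controller.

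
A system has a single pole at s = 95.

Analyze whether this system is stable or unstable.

Pole at s = 95 is in the right half-plane. Unstable.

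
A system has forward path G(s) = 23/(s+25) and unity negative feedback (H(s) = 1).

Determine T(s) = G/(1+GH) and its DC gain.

T(s) = G/(1+GH) = [23/(s+25)] / [1 + 23/(s+25)] = 23/(s+25+23) = 23/(s+48). DC gain = 23/48 = 0.4792.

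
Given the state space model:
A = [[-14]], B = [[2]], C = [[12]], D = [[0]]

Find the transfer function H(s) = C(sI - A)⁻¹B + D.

(sI - A)⁻¹ = 1/(s + 14). H(s) = 12 × 2/(s + 14) + 0 = 24/(s + 14).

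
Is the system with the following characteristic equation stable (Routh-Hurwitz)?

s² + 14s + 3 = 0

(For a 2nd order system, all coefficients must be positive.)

Coefficients: 1, 14, 3. All positive, so system is stable.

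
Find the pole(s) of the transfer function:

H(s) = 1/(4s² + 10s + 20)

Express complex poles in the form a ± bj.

Discriminant = 10² - 4×4×20 = 100 - 320 = -220 < 0, so the poles are a complex conjugate pair s = (-10 ± j√220)/(2×4). Real part = -10/(2×4) = -10/8 = -1.25; imaginary part = ±√220/(2×4) ≈ 1.8540. Poles: s = -1.25 ± 1.8540j.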